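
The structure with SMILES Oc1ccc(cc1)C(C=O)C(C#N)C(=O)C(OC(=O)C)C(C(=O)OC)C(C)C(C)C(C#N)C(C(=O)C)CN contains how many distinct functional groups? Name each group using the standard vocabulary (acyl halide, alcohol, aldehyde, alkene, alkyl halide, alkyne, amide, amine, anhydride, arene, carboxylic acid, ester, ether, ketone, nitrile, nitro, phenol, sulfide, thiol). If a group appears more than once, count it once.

7

Taking each segment in turn:
  HOC6H4: –OH attached directly to an aromatic ring → phenol (not alcohol); the ring itself is an arene.
  CH(CHO): pendant –CHO: carbonyl C bonded to C and H → aldehyde.
  CH(CN): pendant –C≡N: nitrile.
  CO: –C(=O)– with carbon on both sides → ketone.
  CH(OCOCH3): pendant –OC(=O)CH3: an acyloxy group → ester.
  CH(COOCH3): pendant –COOCH3: carbonyl C bonded to C and –OCH3 → ester.
  CH(CN): pendant –C≡N: nitrile.
  CH(COCH3): pendant –COCH3: carbonyl C bonded to two carbons → ketone.
  CH2NH2: –NH2 on an sp³ carbon with no adjacent C=O → amine.
Distinct types present: aldehyde, amine, arene, ester, ketone, nitrile, phenol.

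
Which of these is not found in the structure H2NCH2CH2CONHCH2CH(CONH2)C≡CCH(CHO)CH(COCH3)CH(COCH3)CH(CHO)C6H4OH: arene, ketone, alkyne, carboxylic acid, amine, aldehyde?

alkyne: present (C≡C — C≡C triple bond → alkyne).
aldehyde: present (CH(CHO) — pendant –CHO: carbonyl C bonded to C and H → aldehyde).
arene: present (C6H4OH — –OH attached directly to an aromatic ring → phenol (not alcohol); the ring itself is an arene).
amine: present (H2NCH2 — –NH2 on an sp³ carbon with no adjacent C=O → amine).
ketone: present (CH(COCH3) — pendant –COCH3: carbonyl C bonded to two carbons → ketone).
carboxylic acid: absent. In each of CH2CONHCH2 and CH(CONH2), the carbonyl is bonded to nitrogen, not to –OH; that is an amide.

carboxylic acid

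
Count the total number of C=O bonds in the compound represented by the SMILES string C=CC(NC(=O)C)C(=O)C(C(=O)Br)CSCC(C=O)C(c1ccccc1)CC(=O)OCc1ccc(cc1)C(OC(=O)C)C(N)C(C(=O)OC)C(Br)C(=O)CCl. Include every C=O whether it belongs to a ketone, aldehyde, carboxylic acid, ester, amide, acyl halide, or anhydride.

8

CH(NHCOCH3): amide, 1 C=O (running total 1).
CO: ketone, 1 C=O (running total 2).
CH(COBr): acyl halide, 1 C=O (running total 3).
CH(CHO): aldehyde, 1 C=O (running total 4).
CH2COOCH2: ester, 1 C=O (running total 5).
CH(OCOCH3): ester, 1 C=O (running total 6).
CH(COOCH3): ester, 1 C=O (running total 7).
CO: ketone, 1 C=O (running total 8).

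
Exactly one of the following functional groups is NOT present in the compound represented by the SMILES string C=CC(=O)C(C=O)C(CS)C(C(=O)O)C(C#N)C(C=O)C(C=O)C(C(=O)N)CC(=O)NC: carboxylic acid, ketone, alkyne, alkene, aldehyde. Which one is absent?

carboxylic acid: present (CH(COOH) — pendant –COOH: carbonyl C bonded to C and –OH → carboxylic acid).
ketone: present (CO — –C(=O)– with carbon on both sides → ketone).
aldehyde: present (CH(CHO) — pendant –CHO: carbonyl C bonded to C and H → aldehyde).
alkene: present (CH2=CH — C=C double bond → alkene).
alkyne: absent. In CH(CN), the triple bond is C≡N, not C≡C, so it is a nitrile.

alkyne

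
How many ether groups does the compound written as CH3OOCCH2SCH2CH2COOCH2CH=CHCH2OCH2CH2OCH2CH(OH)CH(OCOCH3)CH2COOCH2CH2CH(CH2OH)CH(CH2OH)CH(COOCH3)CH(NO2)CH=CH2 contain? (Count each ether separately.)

2

CH3O–C(=O)–: carbonyl C bonded to C and to –OCH3 → ester (not ketone + ether).
C–S–C linkage → sulfide (thioether).
–C(=O)–O–C with C on the carbonyl side → ester.
C=C double bond → alkene.
C–O–C with sp³ carbons on both sides and no adjacent C=O → ether.
C–O–C with sp³ carbons on both sides and no adjacent C=O → ether.
–OH on an sp³ carbon → alcohol (secondary).
pendant –OC(=O)CH3: an acyloxy group → ester.
–C(=O)–O–C with C on the carbonyl side → ester.
pendant –CH2OH on an sp³ backbone C → alcohol.
pendant –CH2OH on an sp³ backbone C → alcohol.
pendant –COOCH3: carbonyl C bonded to C and –OCH3 → ester.
–NO2 on an sp³ carbon → nitro (the N=O is not a carbonyl).
C=C double bond → alkene.
Ether appears at: CH2OCH2, CH2OCH2 → 2.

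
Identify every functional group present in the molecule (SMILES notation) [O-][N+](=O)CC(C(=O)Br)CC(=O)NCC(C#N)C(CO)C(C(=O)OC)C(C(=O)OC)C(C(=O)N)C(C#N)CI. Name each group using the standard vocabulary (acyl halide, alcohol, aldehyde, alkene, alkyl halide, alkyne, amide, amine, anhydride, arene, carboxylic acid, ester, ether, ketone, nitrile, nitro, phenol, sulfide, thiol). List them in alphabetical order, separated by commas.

–NO2 on carbon → nitro group.
pendant –C(=O)X: carbonyl C bonded to C and halogen → acyl halide.
–C(=O)–N– linkage → amide (the N is not an amine).
pendant –C≡N: nitrile.
pendant –CH2OH on an sp³ backbone C → alcohol.
pendant –COOCH3: carbonyl C bonded to C and –OCH3 → ester.
pendant –COOCH3: carbonyl C bonded to C and –OCH3 → ester.
pendant –CONH2: carbonyl C bonded to C and N → amide.
pendant –C≡N: nitrile.
halogen on an sp³ carbon → alkyl halide.

acyl halide, alcohol, alkyl halide, amide, ester, nitrile, nitro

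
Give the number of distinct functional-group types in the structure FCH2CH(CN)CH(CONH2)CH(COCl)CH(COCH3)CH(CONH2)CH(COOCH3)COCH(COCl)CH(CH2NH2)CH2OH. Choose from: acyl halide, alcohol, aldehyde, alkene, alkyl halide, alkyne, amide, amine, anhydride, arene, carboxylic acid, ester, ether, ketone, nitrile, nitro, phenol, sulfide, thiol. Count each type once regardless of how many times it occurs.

8

Reading the structure from left to right:
  FCH2: halogen on an sp³ carbon → alkyl halide.
  CH(CN): pendant –C≡N: nitrile.
  CH(CONH2): pendant –CONH2: carbonyl C bonded to C and N → amide.
  CH(COCl): pendant –C(=O)X: carbonyl C bonded to C and halogen → acyl halide.
  CH(COCH3): pendant –COCH3: carbonyl C bonded to two carbons → ketone.
  CH(CONH2): pendant –CONH2: carbonyl C bonded to C and N → amide.
  CH(COOCH3): pendant –COOCH3: carbonyl C bonded to C and –OCH3 → ester.
  CO: –C(=O)– with carbon on both sides → ketone.
  CH(COCl): pendant –C(=O)X: carbonyl C bonded to C and halogen → acyl halide.
  CH(CH2NH2): pendant –CH2NH2: N on sp³ C, no adjacent C=O → amine.
  CH2OH: –OH on an sp³ carbon → alcohol.
Distinct types present: acyl halide, alcohol, alkyl halide, amide, amine, ester, ketone, nitrile.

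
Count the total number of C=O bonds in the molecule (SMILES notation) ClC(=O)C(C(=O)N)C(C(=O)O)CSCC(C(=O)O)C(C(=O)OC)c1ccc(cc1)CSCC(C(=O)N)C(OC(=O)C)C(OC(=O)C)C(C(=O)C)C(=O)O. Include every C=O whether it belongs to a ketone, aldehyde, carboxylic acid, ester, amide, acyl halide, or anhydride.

10

ClCO: acyl halide, 1 C=O (running total 1).
CH(CONH2): amide, 1 C=O (running total 2).
CH(COOH): carboxylic acid, 1 C=O (running total 3).
CH(COOH): carboxylic acid, 1 C=O (running total 4).
CH(COOCH3): ester, 1 C=O (running total 5).
CH(CONH2): amide, 1 C=O (running total 6).
CH(OCOCH3): ester, 1 C=O (running total 7).
CH(OCOCH3): ester, 1 C=O (running total 8).
CH(COCH3): ketone, 1 C=O (running total 9).
COOH: carboxylic acid, 1 C=O (running total 10).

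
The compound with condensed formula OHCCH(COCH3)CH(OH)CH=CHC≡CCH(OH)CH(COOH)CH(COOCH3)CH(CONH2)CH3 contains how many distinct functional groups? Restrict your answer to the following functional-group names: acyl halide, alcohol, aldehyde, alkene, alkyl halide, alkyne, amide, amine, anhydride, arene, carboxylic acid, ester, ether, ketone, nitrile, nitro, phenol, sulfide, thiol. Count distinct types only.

8

Reading the structure from left to right:
  OHC: terminal –CHO: carbonyl C bonded to H and C → aldehyde.
  CH(COCH3): pendant –COCH3: carbonyl C bonded to two carbons → ketone.
  CH(OH): –OH on an sp³ carbon → alcohol (secondary).
  CH=CH: C=C double bond → alkene.
  C≡C: C≡C triple bond → alkyne.
  CH(OH): –OH on an sp³ carbon → alcohol (secondary).
  CH(COOH): pendant –COOH: carbonyl C bonded to C and –OH → carboxylic acid.
  CH(COOCH3): pendant –COOCH3: carbonyl C bonded to C and –OCH3 → ester.
  CH(CONH2): pendant –CONH2: carbonyl C bonded to C and N → amide.
Distinct types present: alcohol, aldehyde, alkene, alkyne, amide, carboxylic acid, ester, ketone.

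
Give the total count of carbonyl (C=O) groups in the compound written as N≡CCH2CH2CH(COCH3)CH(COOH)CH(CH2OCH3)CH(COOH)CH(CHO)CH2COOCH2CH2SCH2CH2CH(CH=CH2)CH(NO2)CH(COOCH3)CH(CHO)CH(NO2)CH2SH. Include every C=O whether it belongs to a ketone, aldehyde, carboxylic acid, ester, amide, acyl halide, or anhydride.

CH(COCH3): ketone, 1 C=O (running total 1).
CH(COOH): carboxylic acid, 1 C=O (running total 2).
CH(COOH): carboxylic acid, 1 C=O (running total 3).
CH(CHO): aldehyde, 1 C=O (running total 4).
CH2COOCH2: ester, 1 C=O (running total 5).
CH(COOCH3): ester, 1 C=O (running total 6).
CH(CHO): aldehyde, 1 C=O (running total 7).

7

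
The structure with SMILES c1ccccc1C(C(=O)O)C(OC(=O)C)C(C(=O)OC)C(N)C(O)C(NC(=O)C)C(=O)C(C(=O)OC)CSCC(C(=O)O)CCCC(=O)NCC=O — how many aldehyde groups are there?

1

C6H5– phenyl ring → arene.
pendant –COOH: carbonyl C bonded to C and –OH → carboxylic acid.
pendant –OC(=O)CH3: an acyloxy group → ester.
pendant –COOCH3: carbonyl C bonded to C and –OCH3 → ester.
–NH2 on an sp³ carbon with no adjacent C=O → amine.
–OH on an sp³ carbon → alcohol (secondary).
pendant –NHC(=O)CH3: N bonded to a carbonyl → amide (not amine).
–C(=O)– with carbon on both sides → ketone.
pendant –COOCH3: carbonyl C bonded to C and –OCH3 → ester.
C–S–C linkage → sulfide (thioether).
pendant –COOH: carbonyl C bonded to C and –OH → carboxylic acid.
–C(=O)–N– linkage → amide (the N is not an amine).
terminal –CHO: carbonyl C bonded to H and C → aldehyde.
Aldehyde appears at: CHO → 1.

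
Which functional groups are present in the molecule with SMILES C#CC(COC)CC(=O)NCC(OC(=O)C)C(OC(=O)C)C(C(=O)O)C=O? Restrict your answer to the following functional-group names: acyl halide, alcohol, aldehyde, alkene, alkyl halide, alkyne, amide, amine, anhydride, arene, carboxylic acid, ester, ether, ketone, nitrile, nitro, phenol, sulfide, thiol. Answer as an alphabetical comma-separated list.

aldehyde, alkyne, amide, carboxylic acid, ester, ether

Taking each segment in turn:
  HC≡C: C≡C triple bond → alkyne.
  CH(CH2OCH3): pendant –CH2OCH3: C–O–C linkage → ether.
  CH2CONHCH2: –C(=O)–N– linkage → amide (the N is not an amine).
  CH(OCOCH3): pendant –OC(=O)CH3: an acyloxy group → ester.
  CH(OCOCH3): pendant –OC(=O)CH3: an acyloxy group → ester.
  CH(COOH): pendant –COOH: carbonyl C bonded to C and –OH → carboxylic acid.
  CHO: terminal –CHO: carbonyl C bonded to H and C → aldehyde.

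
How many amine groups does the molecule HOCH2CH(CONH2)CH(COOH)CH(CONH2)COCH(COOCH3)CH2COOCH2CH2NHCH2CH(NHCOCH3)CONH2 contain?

HO– on an sp³ carbon → alcohol.
pendant –CONH2: carbonyl C bonded to C and N → amide.
pendant –COOH: carbonyl C bonded to C and –OH → carboxylic acid.
pendant –CONH2: carbonyl C bonded to C and N → amide.
–C(=O)– with carbon on both sides → ketone.
pendant –COOCH3: carbonyl C bonded to C and –OCH3 → ester.
–C(=O)–O–C with C on the carbonyl side → ester.
C–N–C with sp³ carbons and no adjacent C=O → amine (secondary).
pendant –NHC(=O)CH3: N bonded to a carbonyl → amide (not amine).
–C(=O)NH2: carbonyl C bonded to C and to N → amide (the N is not a separate amine).
Amine appears at: CH2NHCH2 → 1.

1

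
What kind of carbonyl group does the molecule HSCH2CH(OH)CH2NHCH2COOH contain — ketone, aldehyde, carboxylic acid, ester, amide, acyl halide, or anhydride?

The carbonyl is in the COOH segment: –COOH: carbonyl C bonded to –OH and C → carboxylic acid (the –OH is not a separate alcohol).

carboxylic acid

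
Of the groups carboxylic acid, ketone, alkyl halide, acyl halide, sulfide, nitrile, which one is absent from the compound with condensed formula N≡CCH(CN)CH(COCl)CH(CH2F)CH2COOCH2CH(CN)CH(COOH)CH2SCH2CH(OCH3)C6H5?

nitrile: present (N≡C — N≡C–: carbon triple-bonded to nitrogen → nitrile).
alkyl halide: present (CH(CH2F) — pendant –CH2X: halogen on sp³ carbon → alkyl halide).
sulfide: present (CH2SCH2 — C–S–C linkage → sulfide (thioether)).
acyl halide: present (CH(COCl) — pendant –C(=O)X: carbonyl C bonded to C and halogen → acyl halide).
carboxylic acid: present (CH(COOH) — pendant –COOH: carbonyl C bonded to C and –OH → carboxylic acid).
ketone: absent. In CH2COOCH2, the C=O is bonded to an –O–C group, which defines an ester, not a ketone. In CH(COOH), the C=O bears an –OH, making it a carboxylic acid rather than a ketone. In CH(COCl), the C=O is bonded to a halogen, which defines an acyl halide, not a ketone.

ketone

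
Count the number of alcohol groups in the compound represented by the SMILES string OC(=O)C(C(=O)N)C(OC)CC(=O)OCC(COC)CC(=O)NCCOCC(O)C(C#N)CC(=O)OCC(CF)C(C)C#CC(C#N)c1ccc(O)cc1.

1

–COOH: carbonyl C bonded to –OH and C → carboxylic acid (the –OH is not a separate alcohol).
pendant –CONH2: carbonyl C bonded to C and N → amide.
pendant –OCH3: C–O–C with sp³ C, no adjacent C=O → ether.
–C(=O)–O–C with C on the carbonyl side → ester.
pendant –CH2OCH3: C–O–C linkage → ether.
–C(=O)–N– linkage → amide (the N is not an amine).
C–O–C with sp³ carbons on both sides and no adjacent C=O → ether.
–OH on an sp³ carbon → alcohol (secondary).
pendant –C≡N: nitrile.
–C(=O)–O–C with C on the carbonyl side → ester.
pendant –CH2X: halogen on sp³ carbon → alkyl halide.
C≡C triple bond → alkyne.
pendant –C≡N: nitrile.
–OH attached directly to an aromatic ring → phenol (not alcohol); the ring itself is an arene.
Alcohol appears at: CH(OH) → 1.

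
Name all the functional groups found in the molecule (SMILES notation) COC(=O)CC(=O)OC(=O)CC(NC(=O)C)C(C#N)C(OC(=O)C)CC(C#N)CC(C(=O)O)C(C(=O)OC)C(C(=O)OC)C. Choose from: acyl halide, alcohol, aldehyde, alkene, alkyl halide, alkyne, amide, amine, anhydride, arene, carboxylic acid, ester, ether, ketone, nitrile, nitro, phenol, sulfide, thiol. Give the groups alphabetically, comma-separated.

Reading the structure from left to right:
  CH3OOC: CH3O–C(=O)–: carbonyl C bonded to C and to –OCH3 → ester (not ketone + ether).
  CH2CO-O-COCH2: two acyl groups sharing one oxygen, –C(=O)–O–C(=O)– → anhydride.
  CH(NHCOCH3): pendant –NHC(=O)CH3: N bonded to a carbonyl → amide (not amine).
  CH(CN): pendant –C≡N: nitrile.
  CH(OCOCH3): pendant –OC(=O)CH3: an acyloxy group → ester.
  CH(CN): pendant –C≡N: nitrile.
  CH(COOH): pendant –COOH: carbonyl C bonded to C and –OH → carboxylic acid.
  CH(COOCH3): pendant –COOCH3: carbonyl C bonded to C and –OCH3 → ester.
  CH(COOCH3): pendant –COOCH3: carbonyl C bonded to C and –OCH3 → ester.

amide, anhydride, carboxylic acid, ester, nitrile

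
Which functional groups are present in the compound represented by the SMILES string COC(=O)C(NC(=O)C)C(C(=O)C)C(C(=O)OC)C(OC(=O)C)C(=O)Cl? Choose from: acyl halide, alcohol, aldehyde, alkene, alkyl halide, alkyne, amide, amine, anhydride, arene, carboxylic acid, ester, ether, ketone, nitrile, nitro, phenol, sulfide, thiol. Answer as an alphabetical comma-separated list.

acyl halide, amide, ester, ketone

CH3O–C(=O)–: carbonyl C bonded to C and to –OCH3 → ester (not ketone + ether).
pendant –NHC(=O)CH3: N bonded to a carbonyl → amide (not amine).
pendant –COCH3: carbonyl C bonded to two carbons → ketone.
pendant –COOCH3: carbonyl C bonded to C and –OCH3 → ester.
pendant –OC(=O)CH3: an acyloxy group → ester.
–C(=O)Cl: carbonyl C bonded to C and to a halogen → acyl halide (not alkyl halide).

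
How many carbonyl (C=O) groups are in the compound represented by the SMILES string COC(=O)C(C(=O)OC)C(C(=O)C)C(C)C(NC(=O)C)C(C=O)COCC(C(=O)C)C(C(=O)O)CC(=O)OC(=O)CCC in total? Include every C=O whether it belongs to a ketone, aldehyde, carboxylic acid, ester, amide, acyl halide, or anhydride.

CH3OOC: ester, 1 C=O (running total 1).
CH(COOCH3): ester, 1 C=O (running total 2).
CH(COCH3): ketone, 1 C=O (running total 3).
CH(NHCOCH3): amide, 1 C=O (running total 4).
CH(CHO): aldehyde, 1 C=O (running total 5).
CH(COCH3): ketone, 1 C=O (running total 6).
CH(COOH): carboxylic acid, 1 C=O (running total 7).
CH2CO-O-COCH2: anhydride, 2 C=O (running total 9).

9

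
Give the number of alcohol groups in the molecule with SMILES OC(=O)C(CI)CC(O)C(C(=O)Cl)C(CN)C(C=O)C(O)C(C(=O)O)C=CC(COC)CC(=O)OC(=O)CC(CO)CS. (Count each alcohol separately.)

3

–COOH: carbonyl C bonded to –OH and C → carboxylic acid (the –OH is not a separate alcohol).
pendant –CH2X: halogen on sp³ carbon → alkyl halide.
–OH on an sp³ carbon → alcohol (secondary).
pendant –C(=O)X: carbonyl C bonded to C and halogen → acyl halide.
pendant –CH2NH2: N on sp³ C, no adjacent C=O → amine.
pendant –CHO: carbonyl C bonded to C and H → aldehyde.
–OH on an sp³ carbon → alcohol (secondary).
pendant –COOH: carbonyl C bonded to C and –OH → carboxylic acid.
C=C double bond → alkene.
pendant –CH2OCH3: C–O–C linkage → ether.
two acyl groups sharing one oxygen, –C(=O)–O–C(=O)– → anhydride.
pendant –CH2OH on an sp³ backbone C → alcohol.
–SH on an sp³ carbon → thiol.
Alcohol appears at: CH(OH), CH(OH), CH(CH2OH) → 3.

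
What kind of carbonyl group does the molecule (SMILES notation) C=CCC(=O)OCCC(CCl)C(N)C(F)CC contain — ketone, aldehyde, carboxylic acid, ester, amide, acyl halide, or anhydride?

The carbonyl is in the CH2COOCH2 segment: –C(=O)–O–C with C on the carbonyl side → ester.

ester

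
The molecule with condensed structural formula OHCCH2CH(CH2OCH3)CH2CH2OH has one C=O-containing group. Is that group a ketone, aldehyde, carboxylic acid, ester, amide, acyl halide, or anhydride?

The carbonyl is in the OHC segment: terminal –CHO: carbonyl C bonded to H and C → aldehyde.

aldehyde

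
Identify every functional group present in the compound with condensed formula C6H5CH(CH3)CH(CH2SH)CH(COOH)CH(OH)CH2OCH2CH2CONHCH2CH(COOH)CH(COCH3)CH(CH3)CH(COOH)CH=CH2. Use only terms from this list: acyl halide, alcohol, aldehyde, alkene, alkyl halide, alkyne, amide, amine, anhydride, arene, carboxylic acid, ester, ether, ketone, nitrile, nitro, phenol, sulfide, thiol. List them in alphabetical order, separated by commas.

alcohol, alkene, amide, arene, carboxylic acid, ether, ketone, thiol

Taking each segment in turn:
  C6H5: C6H5– phenyl ring → arene.
  CH(CH2SH): pendant –CH2SH → thiol.
  CH(COOH): pendant –COOH: carbonyl C bonded to C and –OH → carboxylic acid.
  CH(OH): –OH on an sp³ carbon → alcohol (secondary).
  CH2OCH2: C–O–C with sp³ carbons on both sides and no adjacent C=O → ether.
  CH2CONHCH2: –C(=O)–N– linkage → amide (the N is not an amine).
  CH(COOH): pendant –COOH: carbonyl C bonded to C and –OH → carboxylic acid.
  CH(COCH3): pendant –COCH3: carbonyl C bonded to two carbons → ketone.
  CH(COOH): pendant –COOH: carbonyl C bonded to C and –OH → carboxylic acid.
  CH=CH2: C=C double bond → alkene.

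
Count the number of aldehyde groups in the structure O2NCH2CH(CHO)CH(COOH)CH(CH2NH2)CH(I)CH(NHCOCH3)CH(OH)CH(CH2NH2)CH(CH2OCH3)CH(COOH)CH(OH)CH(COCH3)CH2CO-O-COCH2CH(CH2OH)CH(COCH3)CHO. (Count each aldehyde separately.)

2

–NO2 on carbon → nitro group.
pendant –CHO: carbonyl C bonded to C and H → aldehyde.
pendant –COOH: carbonyl C bonded to C and –OH → carboxylic acid.
pendant –CH2NH2: N on sp³ C, no adjacent C=O → amine.
halogen on an sp³ carbon → alkyl halide.
pendant –NHC(=O)CH3: N bonded to a carbonyl → amide (not amine).
–OH on an sp³ carbon → alcohol (secondary).
pendant –CH2NH2: N on sp³ C, no adjacent C=O → amine.
pendant –CH2OCH3: C–O–C linkage → ether.
pendant –COOH: carbonyl C bonded to C and –OH → carboxylic acid.
–OH on an sp³ carbon → alcohol (secondary).
pendant –COCH3: carbonyl C bonded to two carbons → ketone.
two acyl groups sharing one oxygen, –C(=O)–O–C(=O)– → anhydride.
pendant –CH2OH on an sp³ backbone C → alcohol.
pendant –COCH3: carbonyl C bonded to two carbons → ketone.
terminal –CHO: carbonyl C bonded to H and C → aldehyde.
Aldehyde appears at: CH(CHO), CHO → 2.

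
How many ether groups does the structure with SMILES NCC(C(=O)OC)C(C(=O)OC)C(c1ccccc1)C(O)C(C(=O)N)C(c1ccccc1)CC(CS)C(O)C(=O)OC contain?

Reading the structure from left to right:
  H2NCH2: –NH2 on an sp³ carbon with no adjacent C=O → amine.
  CH(COOCH3): pendant –COOCH3: carbonyl C bonded to C and –OCH3 → ester.
  CH(COOCH3): pendant –COOCH3: carbonyl C bonded to C and –OCH3 → ester.
  CH(C6H5): pendant –C6H5: benzene ring → arene.
  CH(OH): –OH on an sp³ carbon → alcohol (secondary).
  CH(CONH2): pendant –CONH2: carbonyl C bonded to C and N → amide.
  CH(C6H5): pendant –C6H5: benzene ring → arene.
  CH(CH2SH): pendant –CH2SH → thiol.
  CH(OH): –OH on an sp³ carbon → alcohol (secondary).
  COOCH3: –C(=O)OCH3: carbonyl C bonded to C and to –OCH3 → ester (not ketone + ether).
No segment is a ether: CH(COOCH3) is ester, not ether; CH(COOCH3) is ester, not ether; CH(OH) is alcohol, not ether. → 0.

0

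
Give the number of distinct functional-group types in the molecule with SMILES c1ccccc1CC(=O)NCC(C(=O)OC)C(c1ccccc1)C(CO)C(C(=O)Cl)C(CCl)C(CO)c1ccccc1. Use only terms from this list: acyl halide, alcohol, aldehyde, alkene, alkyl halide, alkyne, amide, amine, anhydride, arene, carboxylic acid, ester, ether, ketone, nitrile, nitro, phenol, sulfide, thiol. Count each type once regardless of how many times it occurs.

Reading the structure from left to right:
  C6H5: C6H5– phenyl ring → arene.
  CH2CONHCH2: –C(=O)–N– linkage → amide (the N is not an amine).
  CH(COOCH3): pendant –COOCH3: carbonyl C bonded to C and –OCH3 → ester.
  CH(C6H5): pendant –C6H5: benzene ring → arene.
  CH(CH2OH): pendant –CH2OH on an sp³ backbone C → alcohol.
  CH(COCl): pendant –C(=O)X: carbonyl C bonded to C and halogen → acyl halide.
  CH(CH2Cl): pendant –CH2X: halogen on sp³ carbon → alkyl halide.
  CH(CH2OH): pendant –CH2OH on an sp³ backbone C → alcohol.
  C6H5: –C6H5 phenyl ring → arene.
Distinct types present: acyl halide, alcohol, alkyl halide, amide, arene, ester.

6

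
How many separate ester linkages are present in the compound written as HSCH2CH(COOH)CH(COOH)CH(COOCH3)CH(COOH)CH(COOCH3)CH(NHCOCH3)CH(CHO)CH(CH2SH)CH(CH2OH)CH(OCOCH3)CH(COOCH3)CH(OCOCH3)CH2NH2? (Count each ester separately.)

5

Taking each segment in turn:
  HSCH2: –SH on an sp³ carbon → thiol.
  CH(COOH): pendant –COOH: carbonyl C bonded to C and –OH → carboxylic acid.
  CH(COOH): pendant –COOH: carbonyl C bonded to C and –OH → carboxylic acid.
  CH(COOCH3): pendant –COOCH3: carbonyl C bonded to C and –OCH3 → ester.
  CH(COOH): pendant –COOH: carbonyl C bonded to C and –OH → carboxylic acid.
  CH(COOCH3): pendant –COOCH3: carbonyl C bonded to C and –OCH3 → ester.
  CH(NHCOCH3): pendant –NHC(=O)CH3: N bonded to a carbonyl → amide (not amine).
  CH(CHO): pendant –CHO: carbonyl C bonded to C and H → aldehyde.
  CH(CH2SH): pendant –CH2SH → thiol.
  CH(CH2OH): pendant –CH2OH on an sp³ backbone C → alcohol.
  CH(OCOCH3): pendant –OC(=O)CH3: an acyloxy group → ester.
  CH(COOCH3): pendant –COOCH3: carbonyl C bonded to C and –OCH3 → ester.
  CH(OCOCH3): pendant –OC(=O)CH3: an acyloxy group → ester.
  CH2NH2: –NH2 on an sp³ carbon with no adjacent C=O → amine.
Ester appears at: CH(COOCH3), CH(COOCH3), CH(OCOCH3), CH(COOCH3), CH(OCOCH3) → 5.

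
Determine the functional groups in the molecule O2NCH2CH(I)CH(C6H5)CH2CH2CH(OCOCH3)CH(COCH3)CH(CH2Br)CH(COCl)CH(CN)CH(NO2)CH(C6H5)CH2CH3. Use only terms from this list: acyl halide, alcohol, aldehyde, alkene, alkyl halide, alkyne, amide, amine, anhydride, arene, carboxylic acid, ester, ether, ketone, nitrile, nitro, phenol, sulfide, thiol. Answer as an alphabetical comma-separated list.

acyl halide, alkyl halide, arene, ester, ketone, nitrile, nitro

Reading the structure from left to right:
  O2NCH2: –NO2 on carbon → nitro group.
  CH(I): halogen on an sp³ carbon → alkyl halide.
  CH(C6H5): pendant –C6H5: benzene ring → arene.
  CH(OCOCH3): pendant –OC(=O)CH3: an acyloxy group → ester.
  CH(COCH3): pendant –COCH3: carbonyl C bonded to two carbons → ketone.
  CH(CH2Br): pendant –CH2X: halogen on sp³ carbon → alkyl halide.
  CH(COCl): pendant –C(=O)X: carbonyl C bonded to C and halogen → acyl halide.
  CH(CN): pendant –C≡N: nitrile.
  CH(NO2): –NO2 on an sp³ carbon → nitro (the N=O is not a carbonyl).
  CH(C6H5): pendant –C6H5: benzene ring → arene.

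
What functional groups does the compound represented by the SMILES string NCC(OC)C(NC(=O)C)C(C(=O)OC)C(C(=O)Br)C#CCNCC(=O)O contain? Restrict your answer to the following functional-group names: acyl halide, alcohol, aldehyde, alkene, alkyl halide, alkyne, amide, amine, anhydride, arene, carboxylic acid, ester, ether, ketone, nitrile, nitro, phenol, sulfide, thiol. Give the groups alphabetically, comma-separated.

Taking each segment in turn:
  H2NCH2: –NH2 on an sp³ carbon with no adjacent C=O → amine.
  CH(OCH3): pendant –OCH3: C–O–C with sp³ C, no adjacent C=O → ether.
  CH(NHCOCH3): pendant –NHC(=O)CH3: N bonded to a carbonyl → amide (not amine).
  CH(COOCH3): pendant –COOCH3: carbonyl C bonded to C and –OCH3 → ester.
  CH(COBr): pendant –C(=O)X: carbonyl C bonded to C and halogen → acyl halide.
  C≡C: C≡C triple bond → alkyne.
  CH2NHCH2: C–N–C with sp³ carbons and no adjacent C=O → amine (secondary).
  COOH: –COOH: carbonyl C bonded to –OH and C → carboxylic acid (the –OH is not a separate alcohol).

acyl halide, alkyne, amide, amine, carboxylic acid, ester, ether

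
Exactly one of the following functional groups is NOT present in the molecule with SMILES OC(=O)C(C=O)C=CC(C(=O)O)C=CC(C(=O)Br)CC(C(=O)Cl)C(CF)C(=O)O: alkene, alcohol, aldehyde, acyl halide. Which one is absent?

alkene: present (CH=CH — C=C double bond → alkene).
aldehyde: present (CH(CHO) — pendant –CHO: carbonyl C bonded to C and H → aldehyde).
acyl halide: present (CH(COBr) — pendant –C(=O)X: carbonyl C bonded to C and halogen → acyl halide).
alcohol: absent. In each of HOOC, CH(COOH) and COOH, the –OH sits on a carbonyl carbon, making it part of a carboxylic acid, not an alcohol.

alcohol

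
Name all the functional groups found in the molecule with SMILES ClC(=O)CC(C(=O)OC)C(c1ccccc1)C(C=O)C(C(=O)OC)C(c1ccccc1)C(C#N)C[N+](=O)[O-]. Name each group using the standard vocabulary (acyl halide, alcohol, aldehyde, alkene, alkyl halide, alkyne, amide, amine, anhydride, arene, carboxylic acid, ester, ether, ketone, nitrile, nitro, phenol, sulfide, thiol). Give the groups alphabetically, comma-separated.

acyl halide, aldehyde, arene, ester, nitrile, nitro

–C(=O)Cl: carbonyl C bonded to C and to a halogen → acyl halide (not alkyl halide).
pendant –COOCH3: carbonyl C bonded to C and –OCH3 → ester.
pendant –C6H5: benzene ring → arene.
pendant –CHO: carbonyl C bonded to C and H → aldehyde.
pendant –COOCH3: carbonyl C bonded to C and –OCH3 → ester.
pendant –C6H5: benzene ring → arene.
pendant –C≡N: nitrile.
–NO2 on carbon → nitro group.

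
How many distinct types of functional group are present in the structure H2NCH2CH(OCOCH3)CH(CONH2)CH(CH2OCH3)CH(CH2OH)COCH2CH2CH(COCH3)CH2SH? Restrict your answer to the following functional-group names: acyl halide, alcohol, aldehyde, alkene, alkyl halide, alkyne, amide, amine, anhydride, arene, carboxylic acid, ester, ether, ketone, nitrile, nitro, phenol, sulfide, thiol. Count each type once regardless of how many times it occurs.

7

Reading the structure from left to right:
  H2NCH2: –NH2 on an sp³ carbon with no adjacent C=O → amine.
  CH(OCOCH3): pendant –OC(=O)CH3: an acyloxy group → ester.
  CH(CONH2): pendant –CONH2: carbonyl C bonded to C and N → amide.
  CH(CH2OCH3): pendant –CH2OCH3: C–O–C linkage → ether.
  CH(CH2OH): pendant –CH2OH on an sp³ backbone C → alcohol.
  CO: –C(=O)– with carbon on both sides → ketone.
  CH(COCH3): pendant –COCH3: carbonyl C bonded to two carbons → ketone.
  CH2SH: –SH on an sp³ carbon → thiol.
Distinct types present: alcohol, amide, amine, ester, ether, ketone, thiol.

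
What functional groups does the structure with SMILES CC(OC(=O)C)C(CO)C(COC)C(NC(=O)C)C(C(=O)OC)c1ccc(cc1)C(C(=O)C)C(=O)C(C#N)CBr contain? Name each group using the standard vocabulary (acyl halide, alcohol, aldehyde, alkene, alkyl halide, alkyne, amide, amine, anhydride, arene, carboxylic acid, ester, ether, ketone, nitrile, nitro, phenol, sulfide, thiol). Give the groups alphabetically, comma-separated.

Working along the chain:
  CH(OCOCH3): pendant –OC(=O)CH3: an acyloxy group → ester.
  CH(CH2OH): pendant –CH2OH on an sp³ backbone C → alcohol.
  CH(CH2OCH3): pendant –CH2OCH3: C–O–C linkage → ether.
  CH(NHCOCH3): pendant –NHC(=O)CH3: N bonded to a carbonyl → amide (not amine).
  CH(COOCH3): pendant –COOCH3: carbonyl C bonded to C and –OCH3 → ester.
  C6H4: para-disubstituted benzene ring → arene.
  CH(COCH3): pendant –COCH3: carbonyl C bonded to two carbons → ketone.
  CO: –C(=O)– with carbon on both sides → ketone.
  CH(CN): pendant –C≡N: nitrile.
  CH2Br: halogen on an sp³ carbon → alkyl halide.

alcohol, alkyl halide, amide, arene, ester, ether, ketone, nitrile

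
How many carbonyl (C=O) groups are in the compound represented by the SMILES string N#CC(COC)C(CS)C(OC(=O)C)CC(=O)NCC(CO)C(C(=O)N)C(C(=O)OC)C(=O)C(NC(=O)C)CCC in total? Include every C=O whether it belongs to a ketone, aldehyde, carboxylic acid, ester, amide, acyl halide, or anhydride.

CH(OCOCH3): ester, 1 C=O (running total 1).
CH2CONHCH2: amide, 1 C=O (running total 2).
CH(CONH2): amide, 1 C=O (running total 3).
CH(COOCH3): ester, 1 C=O (running total 4).
CO: ketone, 1 C=O (running total 5).
CH(NHCOCH3): amide, 1 C=O (running total 6).

6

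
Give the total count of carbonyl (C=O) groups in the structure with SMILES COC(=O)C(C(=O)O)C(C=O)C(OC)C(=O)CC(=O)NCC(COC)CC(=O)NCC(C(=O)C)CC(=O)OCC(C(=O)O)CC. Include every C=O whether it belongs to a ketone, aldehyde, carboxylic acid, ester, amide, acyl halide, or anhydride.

9

CH3OOC: ester, 1 C=O (running total 1).
CH(COOH): carboxylic acid, 1 C=O (running total 2).
CH(CHO): aldehyde, 1 C=O (running total 3).
CO: ketone, 1 C=O (running total 4).
CH2CONHCH2: amide, 1 C=O (running total 5).
CH2CONHCH2: amide, 1 C=O (running total 6).
CH(COCH3): ketone, 1 C=O (running total 7).
CH2COOCH2: ester, 1 C=O (running total 8).
CH(COOH): carboxylic acid, 1 C=O (running total 9).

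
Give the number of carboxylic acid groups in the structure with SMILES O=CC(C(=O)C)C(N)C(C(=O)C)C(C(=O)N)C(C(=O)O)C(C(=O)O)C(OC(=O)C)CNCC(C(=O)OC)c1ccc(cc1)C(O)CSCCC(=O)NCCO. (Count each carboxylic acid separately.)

Reading the structure from left to right:
  OHC: terminal –CHO: carbonyl C bonded to H and C → aldehyde.
  CH(COCH3): pendant –COCH3: carbonyl C bonded to two carbons → ketone.
  CH(NH2): –NH2 on an sp³ carbon with no adjacent C=O → amine.
  CH(COCH3): pendant –COCH3: carbonyl C bonded to two carbons → ketone.
  CH(CONH2): pendant –CONH2: carbonyl C bonded to C and N → amide.
  CH(COOH): pendant –COOH: carbonyl C bonded to C and –OH → carboxylic acid.
  CH(COOH): pendant –COOH: carbonyl C bonded to C and –OH → carboxylic acid.
  CH(OCOCH3): pendant –OC(=O)CH3: an acyloxy group → ester.
  CH2NHCH2: C–N–C with sp³ carbons and no adjacent C=O → amine (secondary).
  CH(COOCH3): pendant –COOCH3: carbonyl C bonded to C and –OCH3 → ester.
  C6H4: para-disubstituted benzene ring → arene.
  CH(OH): –OH on an sp³ carbon → alcohol (secondary).
  CH2SCH2: C–S–C linkage → sulfide (thioether).
  CH2CONHCH2: –C(=O)–N– linkage → amide (the N is not an amine).
  CH2OH: –OH on an sp³ carbon → alcohol.
Carboxylic acid appears at: CH(COOH), CH(COOH) → 2.

2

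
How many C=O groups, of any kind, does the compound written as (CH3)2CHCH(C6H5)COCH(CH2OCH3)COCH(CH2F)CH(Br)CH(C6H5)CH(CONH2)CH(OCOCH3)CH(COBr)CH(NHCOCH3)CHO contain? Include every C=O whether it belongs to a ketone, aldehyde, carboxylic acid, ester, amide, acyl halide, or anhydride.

7

CO: ketone, 1 C=O (running total 1).
CO: ketone, 1 C=O (running total 2).
CH(CONH2): amide, 1 C=O (running total 3).
CH(OCOCH3): ester, 1 C=O (running total 4).
CH(COBr): acyl halide, 1 C=O (running total 5).
CH(NHCOCH3): amide, 1 C=O (running total 6).
CHO: aldehyde, 1 C=O (running total 7).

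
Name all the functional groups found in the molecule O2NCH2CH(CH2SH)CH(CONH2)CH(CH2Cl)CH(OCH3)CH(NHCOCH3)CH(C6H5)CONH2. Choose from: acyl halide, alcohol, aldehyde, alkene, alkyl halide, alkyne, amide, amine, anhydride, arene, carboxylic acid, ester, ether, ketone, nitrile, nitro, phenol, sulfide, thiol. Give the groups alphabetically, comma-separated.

alkyl halide, amide, arene, ether, nitro, thiol

–NO2 on carbon → nitro group.
pendant –CH2SH → thiol.
pendant –CONH2: carbonyl C bonded to C and N → amide.
pendant –CH2X: halogen on sp³ carbon → alkyl halide.
pendant –OCH3: C–O–C with sp³ C, no adjacent C=O → ether.
pendant –NHC(=O)CH3: N bonded to a carbonyl → amide (not amine).
pendant –C6H5: benzene ring → arene.
–C(=O)NH2: carbonyl C bonded to C and to N → amide (the N is not a separate amine).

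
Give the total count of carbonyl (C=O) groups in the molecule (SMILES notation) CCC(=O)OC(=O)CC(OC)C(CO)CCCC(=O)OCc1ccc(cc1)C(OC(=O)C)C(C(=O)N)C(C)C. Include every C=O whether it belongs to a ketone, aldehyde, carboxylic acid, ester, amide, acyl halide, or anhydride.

5

CH2CO-O-COCH2: anhydride, 2 C=O (running total 2).
CH2COOCH2: ester, 1 C=O (running total 3).
CH(OCOCH3): ester, 1 C=O (running total 4).
CH(CONH2): amide, 1 C=O (running total 5).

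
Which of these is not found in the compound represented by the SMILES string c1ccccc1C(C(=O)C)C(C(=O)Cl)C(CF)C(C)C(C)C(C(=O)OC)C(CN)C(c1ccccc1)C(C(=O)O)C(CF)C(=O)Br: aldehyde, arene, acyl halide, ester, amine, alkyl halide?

alkyl halide: present (CH(CH2F) — pendant –CH2X: halogen on sp³ carbon → alkyl halide).
ester: present (CH(COOCH3) — pendant –COOCH3: carbonyl C bonded to C and –OCH3 → ester).
amine: present (CH(CH2NH2) — pendant –CH2NH2: N on sp³ C, no adjacent C=O → amine).
arene: present (C6H5 — C6H5– phenyl ring → arene).
acyl halide: present (CH(COCl) — pendant –C(=O)X: carbonyl C bonded to C and halogen → acyl halide).
aldehyde: absent. In CH(COCH3), the carbonyl carbon is bonded to two carbons, so it is a ketone, not an aldehyde. In CH(COOH), the carbonyl carbon bears –OH, not –H, so it is a carboxylic acid.

aldehyde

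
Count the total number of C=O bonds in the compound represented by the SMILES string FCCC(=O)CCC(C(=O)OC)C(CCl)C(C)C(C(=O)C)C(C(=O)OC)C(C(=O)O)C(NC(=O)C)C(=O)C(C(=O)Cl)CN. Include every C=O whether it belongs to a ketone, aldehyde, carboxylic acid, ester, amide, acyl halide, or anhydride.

CO: ketone, 1 C=O (running total 1).
CH(COOCH3): ester, 1 C=O (running total 2).
CH(COCH3): ketone, 1 C=O (running total 3).
CH(COOCH3): ester, 1 C=O (running total 4).
CH(COOH): carboxylic acid, 1 C=O (running total 5).
CH(NHCOCH3): amide, 1 C=O (running total 6).
CO: ketone, 1 C=O (running total 7).
CH(COCl): acyl halide, 1 C=O (running total 8).

8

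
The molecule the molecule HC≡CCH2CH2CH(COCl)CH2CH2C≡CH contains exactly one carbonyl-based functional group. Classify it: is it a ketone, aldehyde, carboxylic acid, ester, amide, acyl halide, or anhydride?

acyl halide

The carbonyl is in the CH(COCl) segment: pendant –C(=O)X: carbonyl C bonded to C and halogen → acyl halide.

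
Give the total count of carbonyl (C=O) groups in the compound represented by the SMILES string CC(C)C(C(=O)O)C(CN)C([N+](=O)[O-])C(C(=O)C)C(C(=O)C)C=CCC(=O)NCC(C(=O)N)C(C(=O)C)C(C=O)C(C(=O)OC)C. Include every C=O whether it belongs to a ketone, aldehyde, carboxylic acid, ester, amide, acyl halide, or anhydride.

CH(COOH): carboxylic acid, 1 C=O (running total 1).
CH(COCH3): ketone, 1 C=O (running total 2).
CH(COCH3): ketone, 1 C=O (running total 3).
CH2CONHCH2: amide, 1 C=O (running total 4).
CH(CONH2): amide, 1 C=O (running total 5).
CH(COCH3): ketone, 1 C=O (running total 6).
CH(CHO): aldehyde, 1 C=O (running total 7).
CH(COOCH3): ester, 1 C=O (running total 8).

8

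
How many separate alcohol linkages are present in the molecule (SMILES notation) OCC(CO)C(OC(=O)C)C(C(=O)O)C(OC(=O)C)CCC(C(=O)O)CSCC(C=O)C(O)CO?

4

HO– on an sp³ carbon → alcohol.
pendant –CH2OH on an sp³ backbone C → alcohol.
pendant –OC(=O)CH3: an acyloxy group → ester.
pendant –COOH: carbonyl C bonded to C and –OH → carboxylic acid.
pendant –OC(=O)CH3: an acyloxy group → ester.
pendant –COOH: carbonyl C bonded to C and –OH → carboxylic acid.
C–S–C linkage → sulfide (thioether).
pendant –CHO: carbonyl C bonded to C and H → aldehyde.
–OH on an sp³ carbon → alcohol (secondary).
–OH on an sp³ carbon → alcohol.
Alcohol appears at: HOCH2, CH(CH2OH), CH(OH), CH2OH → 4.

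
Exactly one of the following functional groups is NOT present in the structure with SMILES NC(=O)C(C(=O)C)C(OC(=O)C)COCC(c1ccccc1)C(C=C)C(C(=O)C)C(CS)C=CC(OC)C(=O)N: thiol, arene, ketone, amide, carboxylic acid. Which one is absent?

ketone: present (CH(COCH3) — pendant –COCH3: carbonyl C bonded to two carbons → ketone).
thiol: present (CH(CH2SH) — pendant –CH2SH → thiol).
amide: present (H2NCO — –C(=O)NH2: carbonyl C bonded to C and to N → amide (the N is not a separate amine)).
arene: present (CH(C6H5) — pendant –C6H5: benzene ring → arene).
carboxylic acid: absent. In CH(OCOCH3), the acyl oxygen is bonded to carbon (–O–C), not to H, so this is an ester. In each of H2NCO and CONH2, the carbonyl is bonded to nitrogen, not to –OH; that is an amide.

carboxylic acid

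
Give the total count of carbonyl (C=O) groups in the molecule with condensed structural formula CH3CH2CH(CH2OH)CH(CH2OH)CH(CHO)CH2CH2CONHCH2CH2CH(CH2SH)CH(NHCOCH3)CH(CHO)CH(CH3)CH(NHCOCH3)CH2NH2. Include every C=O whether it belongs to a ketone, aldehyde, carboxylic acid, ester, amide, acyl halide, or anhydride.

CH(CHO): aldehyde, 1 C=O (running total 1).
CH2CONHCH2: amide, 1 C=O (running total 2).
CH(NHCOCH3): amide, 1 C=O (running total 3).
CH(CHO): aldehyde, 1 C=O (running total 4).
CH(NHCOCH3): amide, 1 C=O (running total 5).

5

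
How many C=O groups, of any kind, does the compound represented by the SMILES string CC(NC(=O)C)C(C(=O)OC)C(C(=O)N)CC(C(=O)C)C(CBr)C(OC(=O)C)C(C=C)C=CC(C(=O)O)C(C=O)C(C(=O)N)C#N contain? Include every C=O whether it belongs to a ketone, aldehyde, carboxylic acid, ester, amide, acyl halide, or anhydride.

8

CH(NHCOCH3): amide, 1 C=O (running total 1).
CH(COOCH3): ester, 1 C=O (running total 2).
CH(CONH2): amide, 1 C=O (running total 3).
CH(COCH3): ketone, 1 C=O (running total 4).
CH(OCOCH3): ester, 1 C=O (running total 5).
CH(COOH): carboxylic acid, 1 C=O (running total 6).
CH(CHO): aldehyde, 1 C=O (running total 7).
CH(CONH2): amide, 1 C=O (running total 8).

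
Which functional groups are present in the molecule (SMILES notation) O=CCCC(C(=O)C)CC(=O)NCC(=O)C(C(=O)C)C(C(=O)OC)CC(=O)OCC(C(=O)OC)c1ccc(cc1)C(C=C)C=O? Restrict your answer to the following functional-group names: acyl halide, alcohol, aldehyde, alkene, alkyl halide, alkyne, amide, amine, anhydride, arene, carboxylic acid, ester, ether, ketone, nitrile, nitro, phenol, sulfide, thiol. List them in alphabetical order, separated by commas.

Working along the chain:
  OHC: terminal –CHO: carbonyl C bonded to H and C → aldehyde.
  CH(COCH3): pendant –COCH3: carbonyl C bonded to two carbons → ketone.
  CH2CONHCH2: –C(=O)–N– linkage → amide (the N is not an amine).
  CO: –C(=O)– with carbon on both sides → ketone.
  CH(COCH3): pendant –COCH3: carbonyl C bonded to two carbons → ketone.
  CH(COOCH3): pendant –COOCH3: carbonyl C bonded to C and –OCH3 → ester.
  CH2COOCH2: –C(=O)–O–C with C on the carbonyl side → ester.
  CH(COOCH3): pendant –COOCH3: carbonyl C bonded to C and –OCH3 → ester.
  C6H4: para-disubstituted benzene ring → arene.
  CH(CH=CH2): pendant –CH=CH2: C=C double bond → alkene.
  CHO: terminal –CHO: carbonyl C bonded to H and C → aldehyde.

aldehyde, alkene, amide, arene, ester, ketone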